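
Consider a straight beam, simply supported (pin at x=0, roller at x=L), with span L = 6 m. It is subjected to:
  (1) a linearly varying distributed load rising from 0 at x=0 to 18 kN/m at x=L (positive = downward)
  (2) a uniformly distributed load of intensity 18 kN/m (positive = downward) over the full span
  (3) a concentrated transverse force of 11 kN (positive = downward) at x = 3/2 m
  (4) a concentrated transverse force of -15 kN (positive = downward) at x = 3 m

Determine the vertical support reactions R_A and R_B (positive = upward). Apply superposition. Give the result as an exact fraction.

Load 1 — triangular load w₀=18 kN/m (0→w₀ over full span):
  R_A = w₀L/6 = 18·6/6 = 18 kN
  R_B = w₀L/3 = 18·6/3 = 36 kN
Load 2 — uniform load w=18 kN/m over full span:
  R_A = wL/2 = 18·6/2 = 54 kN
  R_B = wL/2 = 18·6/2 = 54 kN
Load 3 — point force P=11 kN at a=3/2 m (b=L-a=9/2):
  R_A = Pb/L = 11·(9/2)/6 = 33/4 kN
  R_B = Pa/L = 11·(3/2)/6 = 11/4 kN
Load 4 — point force P=-15 kN at a=3 m (b=L-a=3):
  R_A = Pb/L = (-15)·3/6 = -15/2 kN
  R_B = Pa/L = (-15)·3/6 = -15/2 kN
Superposition: R_A = 291/4 kN, R_B = 341/4 kN

R_A = 291/4 kN, R_B = 341/4 kN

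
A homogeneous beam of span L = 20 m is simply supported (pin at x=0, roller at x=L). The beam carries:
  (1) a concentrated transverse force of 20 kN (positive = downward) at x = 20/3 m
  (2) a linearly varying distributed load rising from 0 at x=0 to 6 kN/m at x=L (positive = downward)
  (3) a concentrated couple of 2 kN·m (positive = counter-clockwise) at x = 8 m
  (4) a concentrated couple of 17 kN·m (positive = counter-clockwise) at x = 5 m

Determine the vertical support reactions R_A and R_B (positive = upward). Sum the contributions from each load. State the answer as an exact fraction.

R_A = 2057/60 kN, R_B = 2743/60 kN

Load 1 — point force P=20 kN at a=20/3 m (b=L-a=40/3):
  R_A = Pb/L = 20·(40/3)/20 = 40/3 kN
  R_B = Pa/L = 20·(20/3)/20 = 20/3 kN
Load 2 — triangular load w₀=6 kN/m (0→w₀ over full span):
  R_A = w₀L/6 = 6·20/6 = 20 kN
  R_B = w₀L/3 = 6·20/3 = 40 kN
Load 3 — applied couple M₀=2 kN·m at a=8 m (b=L-a=12):
  R_A = M₀/L = 2/20 = 1/10 kN
  R_B = -M₀/L = -2/20 = -1/10 kN
Load 4 — applied couple M₀=17 kN·m at a=5 m (b=L-a=15):
  R_A = M₀/L = 17/20 kN
  R_B = -M₀/L = -17/20 kN
Superposition: R_A = 2057/60 kN, R_B = 2743/60 kN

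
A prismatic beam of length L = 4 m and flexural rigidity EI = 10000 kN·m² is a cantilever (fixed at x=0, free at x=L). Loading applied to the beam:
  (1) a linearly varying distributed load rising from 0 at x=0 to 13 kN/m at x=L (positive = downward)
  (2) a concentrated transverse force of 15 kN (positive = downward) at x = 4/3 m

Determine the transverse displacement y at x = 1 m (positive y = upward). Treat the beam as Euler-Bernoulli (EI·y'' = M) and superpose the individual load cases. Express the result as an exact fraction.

y(1) = -18173/4800000 m

Load 1 — triangular load w₀=13 kN/m (0→w₀ over full span):
  y_1 = (w₀Lx³/12-w₀L²x²/6-w₀x⁵/(120L))/EI = (13·4·1³/12-13·4²·1²/6-13·1⁵/(120·4))/10000 = -14573/4800000 m
Load 2 — point force P=15 kN at a=4/3 m (b=L-a=8/3):
  y_2 = -Px²(3a-x)/(6EI)  [x≤a] = -15·1²·(3·(4/3)-1)/(6·10000) = -3/4000 m
Superposition: y = Σ y_i = -18173/4800000 m ≈ -0.003786 m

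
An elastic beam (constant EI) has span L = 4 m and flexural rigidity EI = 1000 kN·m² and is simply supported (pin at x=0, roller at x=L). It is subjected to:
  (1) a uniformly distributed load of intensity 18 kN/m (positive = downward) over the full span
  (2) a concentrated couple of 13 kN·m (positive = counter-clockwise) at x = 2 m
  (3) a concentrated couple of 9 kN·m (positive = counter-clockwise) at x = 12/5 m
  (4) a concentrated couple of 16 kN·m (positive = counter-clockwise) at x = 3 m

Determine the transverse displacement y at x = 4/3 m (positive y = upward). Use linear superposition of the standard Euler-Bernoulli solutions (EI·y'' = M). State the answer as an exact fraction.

Load 1 — uniform load w=18 kN/m over full span:
  y_1 = -wx(L³-2Lx²+x³)/(24EI) = -18·(4/3)·(4³-2·4·(4/3)²+(4/3)³)/(24·1000) = -176/3375 m
Load 2 — applied couple M₀=13 kN·m at a=2 m (b=L-a=2):
  y_2 = (M₀x³/(6L)+C₁x)/EI  [x≤a] with C₁=M₀(3b²-L²)/(6L)=-13/6 = (13·(4/3)³/(6·4)+(-13/6)·(4/3))/1000 = -13/8100 m
Load 3 — applied couple M₀=9 kN·m at a=12/5 m (b=L-a=8/5):
  y_3 = (M₀x³/(6L)+C₁x)/EI  [x≤a] with C₁=M₀(3b²-L²)/(6L)=-78/25 = (9·(4/3)³/(6·4)+(-78/25)·(4/3))/1000 = -92/28125 m
Load 4 — applied couple M₀=16 kN·m at a=3 m (b=L-a=1):
  y_4 = (M₀x³/(6L)+C₁x)/EI  [x≤a] with C₁=M₀(3b²-L²)/(6L)=-26/3 = (16·(4/3)³/(6·4)+(-26/3)·(4/3))/1000 = -101/10125 m
Superposition: y = Σ y_i = -67837/1012500 m ≈ -0.067000 m

y(4/3) = -67837/1012500 m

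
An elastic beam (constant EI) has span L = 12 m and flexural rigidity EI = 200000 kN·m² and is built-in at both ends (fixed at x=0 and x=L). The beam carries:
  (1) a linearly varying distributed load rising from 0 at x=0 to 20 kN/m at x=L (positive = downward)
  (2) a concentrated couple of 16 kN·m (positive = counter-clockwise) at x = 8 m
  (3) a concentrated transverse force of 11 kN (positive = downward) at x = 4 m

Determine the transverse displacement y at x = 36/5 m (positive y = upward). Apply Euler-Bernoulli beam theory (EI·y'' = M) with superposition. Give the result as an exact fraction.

y(36/5) = -88666/29296875 m

Load 1 — triangular load w₀=20 kN/m (0→w₀ over full span):
  y_1 = -w₀x²(L-x)²(x+2L)/(120LEI) = -20·(36/5)²·(12-(36/5))²·((36/5)+2·12)/(120·12·200000) = -25272/9765625 m
Load 2 — applied couple M₀=16 kN·m at a=8 m (b=L-a=4):
  y_2 = (R_Ax³/6 - M_Ax²/2)/EI  [x≤a] with R_A=16/9, M_A=16/3 = ((16/9)·(36/5)³/6 - (16/3)·(36/5)²/2)/200000 = -54/390625 m
Load 3 — point force P=11 kN at a=4 m (b=L-a=8):
  y_3 = -Pa²(L-x)²(3bL-(3b+a)(L-x))/(6L³EI)  [x>a] = -11·4²·(12-(36/5))²·(3·8·12-(3·8+4)·(12-(36/5)))/(6·12³·200000) = -352/1171875 m
Superposition: y = Σ y_i = -88666/29296875 m ≈ -0.003026 m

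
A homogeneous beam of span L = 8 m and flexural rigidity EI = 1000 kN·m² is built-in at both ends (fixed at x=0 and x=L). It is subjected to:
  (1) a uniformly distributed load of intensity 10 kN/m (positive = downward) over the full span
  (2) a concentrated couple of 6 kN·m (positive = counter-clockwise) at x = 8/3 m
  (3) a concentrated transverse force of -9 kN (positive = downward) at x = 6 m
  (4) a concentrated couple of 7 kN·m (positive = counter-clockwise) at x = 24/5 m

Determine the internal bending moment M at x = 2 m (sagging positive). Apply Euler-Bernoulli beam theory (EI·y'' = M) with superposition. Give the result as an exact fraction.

Load 1 — uniform load w=10 kN/m over full span:
  M_1 = wLx/2 - wL²/12 - wx²/2 = 10·8·2/2 - 10·8²/12 - 10·2²/2 = 20/3 kN·m
Load 2 — applied couple M₀=6 kN·m at a=8/3 m (b=L-a=16/3):
  M_2 = R_Ax - M_A  [x≤a] with R_A=1, M_A=0 = 1·2 - 0 = 2 kN·m
Load 3 — point force P=-9 kN at a=6 m (b=L-a=2):
  M_3 = Pb²(3a+b)x/L³ - Pab²/L²  [x≤a] = (-9)·2²·(3·6+2)·2/8³ - (-9)·6·2²/8² = 9/16 kN·m
Load 4 — applied couple M₀=7 kN·m at a=24/5 m (b=L-a=16/5):
  M_4 = R_Ax - M_A  [x≤a] with R_A=63/50, M_A=56/25 = (63/50)·2 - (56/25) = 7/25 kN·m
Superposition: M = Σ M_i = 11411/1200 kN·m ≈ 9.509167 kN·m

M(2) = 11411/1200 kN·m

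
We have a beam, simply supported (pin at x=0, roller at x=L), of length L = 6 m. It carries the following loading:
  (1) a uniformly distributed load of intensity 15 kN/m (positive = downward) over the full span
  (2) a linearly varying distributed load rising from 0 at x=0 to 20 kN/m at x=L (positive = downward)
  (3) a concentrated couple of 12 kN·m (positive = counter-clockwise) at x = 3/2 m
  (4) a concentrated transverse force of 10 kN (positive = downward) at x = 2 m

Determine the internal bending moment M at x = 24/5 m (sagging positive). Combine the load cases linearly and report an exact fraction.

M(24/5) = 1984/25 kN·m

Load 1 — uniform load w=15 kN/m over full span:
  M_1 = wx(L-x)/2 = 15·(24/5)·(6-(24/5))/2 = 216/5 kN·m
Load 2 — triangular load w₀=20 kN/m (0→w₀ over full span):
  M_2 = w₀Lx/6 - w₀x³/(6L) = 20·6·(24/5)/6 - 20·(24/5)³/(6·6) = 864/25 kN·m
Load 3 — applied couple M₀=12 kN·m at a=3/2 m (b=L-a=9/2):
  M_3 = M₀x/L - M₀  [x>a] = 12·(24/5)/6 - 12 = -12/5 kN·m
Load 4 — point force P=10 kN at a=2 m (b=L-a=4):
  M_4 = Pa(L-x)/L  [x>a] = 10·2·(6-(24/5))/6 = 4 kN·m
Superposition: M = Σ M_i = 1984/25 kN·m ≈ 79.360000 kN·m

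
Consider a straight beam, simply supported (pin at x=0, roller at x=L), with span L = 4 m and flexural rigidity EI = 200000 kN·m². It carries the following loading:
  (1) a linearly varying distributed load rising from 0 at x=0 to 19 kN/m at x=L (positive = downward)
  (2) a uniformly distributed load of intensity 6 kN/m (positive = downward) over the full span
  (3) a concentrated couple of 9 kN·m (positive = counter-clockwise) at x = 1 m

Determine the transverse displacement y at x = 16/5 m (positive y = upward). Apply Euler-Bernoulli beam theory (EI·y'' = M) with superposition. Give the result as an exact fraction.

Load 1 — triangular load w₀=19 kN/m (0→w₀ over full span):
  y_1 = -w₀x(7L⁴-10L²x²+3x⁴)/(360LEI) = -19·(16/5)·(7·4⁴-10·4²·(16/5)²+3·(16/5)⁴)/(360·4·200000) = -4826/48828125 m
Load 2 — uniform load w=6 kN/m over full span:
  y_2 = -wx(L³-2Lx²+x³)/(24EI) = -6·(16/5)·(4³-2·4·(16/5)²+(16/5)³)/(24·200000) = -116/1953125 m
Load 3 — applied couple M₀=9 kN·m at a=1 m (b=L-a=3):
  y_3 = (M₀x³/(6L)-M₀(x-a)²/2+C₁x)/EI  [x>a] with C₁=M₀(3b²-L²)/(6L)=33/8 = (9·(16/5)³/(6·4)-9·((16/5)-1)²/2+(33/8)·(16/5))/200000 = 927/50000000 m
Superposition: y = Σ y_i = -873053/6250000000 m ≈ -0.000140 m

y(16/5) = -873053/6250000000 m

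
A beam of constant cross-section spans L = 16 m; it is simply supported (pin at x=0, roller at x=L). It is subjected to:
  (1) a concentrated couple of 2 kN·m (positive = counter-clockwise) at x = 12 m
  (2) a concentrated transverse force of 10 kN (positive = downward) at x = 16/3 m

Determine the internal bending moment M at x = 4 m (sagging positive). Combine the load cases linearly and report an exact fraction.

Load 1 — applied couple M₀=2 kN·m at a=12 m (b=L-a=4):
  M_1 = M₀x/L  [x≤a] = 2·4/16 = 1/2 kN·m
Load 2 — point force P=10 kN at a=16/3 m (b=L-a=32/3):
  M_2 = Pbx/L  [x≤a] = 10·(32/3)·4/16 = 80/3 kN·m
Superposition: M = Σ M_i = 163/6 kN·m ≈ 27.166667 kN·m

M(4) = 163/6 kN·m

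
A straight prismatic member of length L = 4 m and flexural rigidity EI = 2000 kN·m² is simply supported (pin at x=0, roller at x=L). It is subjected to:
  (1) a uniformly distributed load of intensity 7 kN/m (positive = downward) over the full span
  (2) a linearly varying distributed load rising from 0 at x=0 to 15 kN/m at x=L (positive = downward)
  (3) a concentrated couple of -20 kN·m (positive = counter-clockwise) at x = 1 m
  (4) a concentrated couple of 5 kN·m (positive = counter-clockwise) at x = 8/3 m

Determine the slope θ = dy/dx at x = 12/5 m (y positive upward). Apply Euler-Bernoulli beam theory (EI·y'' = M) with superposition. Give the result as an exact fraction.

θ(12/5) = 36643/4500000 rad

Load 1 — uniform load w=7 kN/m over full span:
  θ_1 = -w(L³-6Lx²+4x³)/(24EI) = -7·(4³-6·4·(12/5)²+4·(12/5)³)/(24·2000) = 259/93750 rad
Load 2 — triangular load w₀=15 kN/m (0→w₀ over full span):
  θ_2 = -w₀(7L⁴-30L²x²+15x⁴)/(360LEI) = -15·(7·4⁴-30·4²·(12/5)²+15·(12/5)⁴)/(360·4·2000) = 116/46875 rad
Load 3 — applied couple M₀=-20 kN·m at a=1 m (b=L-a=3):
  θ_3 = (M₀x²/(2L)-M₀(x-a)+C₁)/EI  [x>a] with C₁=M₀(3b²-L²)/(6L)=-55/6 = ((-20)·(12/5)²/(2·4)-(-20)·((12/5)-1)+(-55/6))/2000 = 133/60000 rad
Load 4 — applied couple M₀=5 kN·m at a=8/3 m (b=L-a=4/3):
  θ_4 = (M₀x²/(2L)+C₁)/EI  [x≤a] with C₁=M₀(3b²-L²)/(6L)=-20/9 = (5·(12/5)²/(2·4)+(-20/9))/2000 = 31/45000 rad
Superposition: θ = Σ θ_i = 36643/4500000 rad ≈ 0.008143 rad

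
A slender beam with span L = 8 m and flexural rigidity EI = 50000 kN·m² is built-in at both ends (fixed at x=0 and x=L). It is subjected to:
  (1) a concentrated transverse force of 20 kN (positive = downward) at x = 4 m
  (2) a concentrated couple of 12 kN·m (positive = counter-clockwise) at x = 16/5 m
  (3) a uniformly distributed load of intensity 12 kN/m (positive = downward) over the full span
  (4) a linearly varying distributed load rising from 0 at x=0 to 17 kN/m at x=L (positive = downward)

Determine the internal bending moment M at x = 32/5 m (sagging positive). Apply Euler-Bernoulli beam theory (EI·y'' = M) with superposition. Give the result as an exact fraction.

M(32/5) = -1772/375 kN·m

Load 1 — point force P=20 kN at a=4 m (b=L-a=4):
  M_1 = Pa²(a+3b)(L-x)/L³ - Pa²b/L²  [x>a] = 20·4²·(4+3·4)·(8-(32/5))/8³ - 20·4²·4/8² = -4 kN·m
Load 2 — applied couple M₀=12 kN·m at a=16/5 m (b=L-a=24/5):
  M_2 = R_Ax - M_A - M₀  [x>a] with R_A=54/25, M_A=36/25 = (54/25)·(32/5) - (36/25) - 12 = 48/125 kN·m
Load 3 — uniform load w=12 kN/m over full span:
  M_3 = wLx/2 - wL²/12 - wx²/2 = 12·8·(32/5)/2 - 12·8²/12 - 12·(32/5)²/2 = -64/25 kN·m
Load 4 — triangular load w₀=17 kN/m (0→w₀ over full span):
  M_4 = 3w₀Lx/20 - w₀L²/30 - w₀x³/(6L) = 3·17·8·(32/5)/20 - 17·8²/30 - 17·(32/5)³/(6·8) = 544/375 kN·m
Superposition: M = Σ M_i = -1772/375 kN·m ≈ -4.725333 kN·m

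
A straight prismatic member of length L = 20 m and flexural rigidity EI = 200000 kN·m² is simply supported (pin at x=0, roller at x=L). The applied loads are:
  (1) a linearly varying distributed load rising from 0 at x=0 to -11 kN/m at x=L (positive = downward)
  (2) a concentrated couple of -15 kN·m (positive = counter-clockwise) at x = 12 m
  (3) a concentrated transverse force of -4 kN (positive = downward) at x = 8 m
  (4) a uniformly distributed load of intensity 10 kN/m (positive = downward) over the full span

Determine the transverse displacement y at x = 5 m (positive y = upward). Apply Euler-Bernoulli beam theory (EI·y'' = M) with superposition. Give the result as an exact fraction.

Load 1 — triangular load w₀=-11 kN/m (0→w₀ over full span):
  y_1 = -w₀x(7L⁴-10L²x²+3x⁴)/(360LEI) = -(-11)·5·(7·20⁴-10·20²·5²+3·5⁴)/(360·20·200000) = 1199/30720 m
Load 2 — applied couple M₀=-15 kN·m at a=12 m (b=L-a=8):
  y_2 = (M₀x³/(6L)+C₁x)/EI  [x≤a] with C₁=M₀(3b²-L²)/(6L)=26 = ((-15)·5³/(6·20)+26·5)/200000 = 183/320000 m
Load 3 — point force P=-4 kN at a=8 m (b=L-a=12):
  y_3 = -Pbx(L²-b²-x²)/(6LEI)  [x≤a] = -(-4)·12·5·(20²-12²-5²)/(6·20·200000) = 231/100000 m
Load 4 — uniform load w=10 kN/m over full span:
  y_4 = -wx(L³-2Lx²+x³)/(24EI) = -10·5·(20³-2·20·5²+5³)/(24·200000) = -19/256 m
Superposition: y = Σ y_i = -620293/19200000 m ≈ -0.032307 m

y(5) = -620293/19200000 m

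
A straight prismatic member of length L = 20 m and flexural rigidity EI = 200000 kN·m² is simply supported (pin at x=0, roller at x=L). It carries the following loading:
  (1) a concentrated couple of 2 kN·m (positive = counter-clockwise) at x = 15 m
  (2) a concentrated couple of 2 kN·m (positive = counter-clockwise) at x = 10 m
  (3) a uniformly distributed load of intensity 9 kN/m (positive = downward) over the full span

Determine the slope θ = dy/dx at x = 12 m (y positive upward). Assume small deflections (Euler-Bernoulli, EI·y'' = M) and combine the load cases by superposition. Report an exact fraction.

Load 1 — applied couple M₀=2 kN·m at a=15 m (b=L-a=5):
  θ_1 = (M₀x²/(2L)+C₁)/EI  [x≤a] with C₁=M₀(3b²-L²)/(6L)=-65/12 = (2·12²/(2·20)+(-65/12))/200000 = 107/12000000 rad
Load 2 — applied couple M₀=2 kN·m at a=10 m (b=L-a=10):
  θ_2 = (M₀x²/(2L)-M₀(x-a)+C₁)/EI  [x>a] with C₁=M₀(3b²-L²)/(6L)=-5/3 = (2·12²/(2·20)-2·(12-10)+(-5/3))/200000 = 23/3000000 rad
Load 3 — uniform load w=9 kN/m over full span:
  θ_3 = -w(L³-6Lx²+4x³)/(24EI) = -9·(20³-6·20·12²+4·12³)/(24·200000) = 111/25000 rad
Superposition: θ = Σ θ_i = 53479/12000000 rad ≈ 0.004457 rad

θ(12) = 53479/12000000 rad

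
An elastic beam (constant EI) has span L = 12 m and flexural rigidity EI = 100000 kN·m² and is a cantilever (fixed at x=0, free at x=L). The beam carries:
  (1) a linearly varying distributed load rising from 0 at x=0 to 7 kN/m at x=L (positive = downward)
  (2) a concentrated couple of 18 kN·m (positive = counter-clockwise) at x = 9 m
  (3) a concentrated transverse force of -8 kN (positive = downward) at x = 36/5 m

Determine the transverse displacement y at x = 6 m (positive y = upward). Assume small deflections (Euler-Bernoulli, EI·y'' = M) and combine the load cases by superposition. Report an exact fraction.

y(6) = -3501/100000 m

Load 1 — triangular load w₀=7 kN/m (0→w₀ over full span):
  y_1 = (w₀Lx³/12-w₀L²x²/6-w₀x⁵/(120L))/EI = (7·12·6³/12-7·12²·6²/6-7·6⁵/(120·12))/100000 = -22869/500000 m
Load 2 — applied couple M₀=18 kN·m at a=9 m (b=L-a=3):
  y_2 = M₀x²/(2EI)  [x≤a] = 18·6²/(2·100000) = 81/25000 m
Load 3 — point force P=-8 kN at a=36/5 m (b=L-a=24/5):
  y_3 = -Px²(3a-x)/(6EI)  [x≤a] = -(-8)·6²·(3·(36/5)-6)/(6·100000) = 117/15625 m
Superposition: y = Σ y_i = -3501/100000 m ≈ -0.035010 m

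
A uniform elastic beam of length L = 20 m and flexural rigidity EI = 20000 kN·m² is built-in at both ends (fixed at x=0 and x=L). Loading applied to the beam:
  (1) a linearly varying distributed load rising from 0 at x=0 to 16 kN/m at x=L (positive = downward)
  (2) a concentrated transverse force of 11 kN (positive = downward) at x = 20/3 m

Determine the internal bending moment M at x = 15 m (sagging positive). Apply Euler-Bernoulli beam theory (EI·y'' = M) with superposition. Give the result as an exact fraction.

M(15) = 1475/27 kN·m

Load 1 — triangular load w₀=16 kN/m (0→w₀ over full span):
  M_1 = 3w₀Lx/20 - w₀L²/30 - w₀x³/(6L) = 3·16·20·15/20 - 16·20²/30 - 16·15³/(6·20) = 170/3 kN·m
Load 2 — point force P=11 kN at a=20/3 m (b=L-a=40/3):
  M_2 = Pa²(a+3b)(L-x)/L³ - Pa²b/L²  [x>a] = 11·(20/3)²·((20/3)+3·(40/3))·(20-15)/20³ - 11·(20/3)²·(40/3)/20² = -55/27 kN·m
Superposition: M = Σ M_i = 1475/27 kN·m ≈ 54.629630 kN·m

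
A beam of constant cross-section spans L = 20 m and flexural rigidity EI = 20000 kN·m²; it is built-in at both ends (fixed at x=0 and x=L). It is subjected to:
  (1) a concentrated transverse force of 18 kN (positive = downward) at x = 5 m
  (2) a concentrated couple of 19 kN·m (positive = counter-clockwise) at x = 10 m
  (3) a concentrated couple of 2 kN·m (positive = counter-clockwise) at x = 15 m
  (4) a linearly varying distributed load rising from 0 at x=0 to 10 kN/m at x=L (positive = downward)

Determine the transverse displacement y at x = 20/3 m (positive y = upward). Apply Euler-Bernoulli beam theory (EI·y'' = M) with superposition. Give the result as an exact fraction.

y(20/3) = -57409/583200 m

Load 1 — point force P=18 kN at a=5 m (b=L-a=15):
  y_1 = -Pa²(L-x)²(3bL-(3b+a)(L-x))/(6L³EI)  [x>a] = -18·5²·(20-(20/3))²·(3·15·20-(3·15+5)·(20-(20/3)))/(6·20³·20000) = -7/360 m
Load 2 — applied couple M₀=19 kN·m at a=10 m (b=L-a=10):
  y_2 = (R_Ax³/6 - M_Ax²/2)/EI  [x≤a] with R_A=57/40, M_A=19/4 = ((57/40)·(20/3)³/6 - (19/4)·(20/3)²/2)/20000 = -19/10800 m
Load 3 — applied couple M₀=2 kN·m at a=15 m (b=L-a=5):
  y_3 = (R_Ax³/6 - M_Ax²/2)/EI  [x≤a] with R_A=9/80, M_A=5/8 = ((9/80)·(20/3)³/6 - (5/8)·(20/3)²/2)/20000 = -1/2400 m
Load 4 — triangular load w₀=10 kN/m (0→w₀ over full span):
  y_4 = -w₀x²(L-x)²(x+2L)/(120LEI) = -10·(20/3)²·(20-(20/3))²·((20/3)+2·20)/(120·20·20000) = -56/729 m
Superposition: y = Σ y_i = -57409/583200 m ≈ -0.098438 m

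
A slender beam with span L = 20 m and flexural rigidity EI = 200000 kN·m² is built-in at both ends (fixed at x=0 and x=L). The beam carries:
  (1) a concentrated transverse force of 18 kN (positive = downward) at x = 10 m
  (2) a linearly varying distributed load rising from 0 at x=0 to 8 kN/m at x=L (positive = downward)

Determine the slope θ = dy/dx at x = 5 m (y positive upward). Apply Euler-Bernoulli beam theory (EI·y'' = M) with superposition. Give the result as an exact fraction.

θ(5) = -57/32000 rad

Load 1 — point force P=18 kN at a=10 m (b=L-a=10):
  θ_1 = -Pb²x(2aL-(3a+b)x)/(2L³EI)  [x≤a] = -18·10²·5·(2·10·20-(3·10+10)·5)/(2·20³·200000) = -9/16000 rad
Load 2 — triangular load w₀=8 kN/m (0→w₀ over full span):
  θ_2 = -w₀(2x(L-x)(L-2x)(x+2L)+x²(L-x)²)/(120LEI) = -8·(2·5·(20-5)·(20-2·5)·(5+2·20)+5²·(20-5)²)/(120·20·200000) = -39/32000 rad
Superposition: θ = Σ θ_i = -57/32000 rad ≈ -0.001781 rad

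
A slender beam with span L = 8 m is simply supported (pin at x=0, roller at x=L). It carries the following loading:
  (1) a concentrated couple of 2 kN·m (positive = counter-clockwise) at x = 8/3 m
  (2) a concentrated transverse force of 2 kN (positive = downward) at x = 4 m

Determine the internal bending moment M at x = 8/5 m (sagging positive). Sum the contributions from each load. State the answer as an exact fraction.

M(8/5) = 2 kN·m

Load 1 — applied couple M₀=2 kN·m at a=8/3 m (b=L-a=16/3):
  M_1 = M₀x/L  [x≤a] = 2·(8/5)/8 = 2/5 kN·m
Load 2 — point force P=2 kN at a=4 m (b=L-a=4):
  M_2 = Pbx/L  [x≤a] = 2·4·(8/5)/8 = 8/5 kN·m
Superposition: M = Σ M_i = 2 kN·m ≈ 2.000000 kN·m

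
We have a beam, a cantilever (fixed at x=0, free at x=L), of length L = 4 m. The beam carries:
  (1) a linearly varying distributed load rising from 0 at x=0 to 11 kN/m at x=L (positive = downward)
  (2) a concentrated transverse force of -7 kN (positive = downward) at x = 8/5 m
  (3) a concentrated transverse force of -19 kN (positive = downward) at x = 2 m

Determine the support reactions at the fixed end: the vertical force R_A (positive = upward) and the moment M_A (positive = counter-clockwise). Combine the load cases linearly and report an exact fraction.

Load 1 — triangular load w₀=11 kN/m (0→w₀ over full span):
  R_A = w₀L/2 = 11·4/2 = 22 kN
  M_A = w₀L²/3 = 11·4²/3 = 176/3 kN·m
Load 2 — point force P=-7 kN at a=8/5 m (b=L-a=12/5):
  R_A = P = (-7) = -7 kN
  M_A = Pa = (-7)·(8/5) = -56/5 kN·m
Load 3 — point force P=-19 kN at a=2 m (b=L-a=2):
  R_A = P = (-19) = -19 kN
  M_A = Pa = (-19)·2 = -38 kN·m
Superposition: R_A = -4 kN, M_A = 142/15 kN·m

R_A = -4 kN, M_A = 142/15 kN·m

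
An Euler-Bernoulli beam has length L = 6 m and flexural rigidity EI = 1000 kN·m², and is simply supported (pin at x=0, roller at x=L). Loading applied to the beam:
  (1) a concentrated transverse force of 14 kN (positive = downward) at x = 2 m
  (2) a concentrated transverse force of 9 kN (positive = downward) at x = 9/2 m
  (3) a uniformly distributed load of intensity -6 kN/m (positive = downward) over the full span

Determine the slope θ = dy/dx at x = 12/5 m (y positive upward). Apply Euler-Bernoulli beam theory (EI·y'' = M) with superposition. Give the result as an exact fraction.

Load 1 — point force P=14 kN at a=2 m (b=L-a=4):
  θ_1 = -Pa(2L²-6Lx+3x²+a²)/(6LEI)  [x>a] = -14·2·(2·6²-6·6·(12/5)+3·(12/5)²+2²)/(6·6·1000) = -301/56250 rad
Load 2 — point force P=9 kN at a=9/2 m (b=L-a=3/2):
  θ_2 = -Pb(L²-b²-3x²)/(6LEI)  [x≤a] = -9·(3/2)·(6²-(3/2)²-3·(12/5)²)/(6·6·1000) = -4941/800000 rad
Load 3 — uniform load w=-6 kN/m over full span:
  θ_3 = -w(L³-6Lx²+4x³)/(24EI) = -(-6)·(6³-6·6·(12/5)²+4·(12/5)³)/(24·1000) = 999/62500 rad
Superposition: θ = Σ θ_i = 160439/36000000 rad ≈ 0.004457 rad

θ(12/5) = 160439/36000000 rad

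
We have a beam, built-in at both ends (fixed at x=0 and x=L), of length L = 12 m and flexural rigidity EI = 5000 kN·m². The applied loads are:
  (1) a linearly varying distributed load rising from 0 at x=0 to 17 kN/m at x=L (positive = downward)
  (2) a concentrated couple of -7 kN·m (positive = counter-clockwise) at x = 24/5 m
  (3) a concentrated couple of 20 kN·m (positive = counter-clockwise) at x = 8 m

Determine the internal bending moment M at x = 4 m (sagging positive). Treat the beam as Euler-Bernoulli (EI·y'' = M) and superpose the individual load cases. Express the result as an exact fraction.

Load 1 — triangular load w₀=17 kN/m (0→w₀ over full span):
  M_1 = 3w₀Lx/20 - w₀L²/30 - w₀x³/(6L) = 3·17·12·4/20 - 17·12²/30 - 17·4³/(6·12) = 1156/45 kN·m
Load 2 — applied couple M₀=-7 kN·m at a=24/5 m (b=L-a=36/5):
  M_2 = R_Ax - M_A  [x≤a] with R_A=-21/25, M_A=-21/25 = (-21/25)·4 - (-21/25) = -63/25 kN·m
Load 3 — applied couple M₀=20 kN·m at a=8 m (b=L-a=4):
  M_3 = R_Ax - M_A  [x≤a] with R_A=20/9, M_A=20/3 = (20/9)·4 - (20/3) = 20/9 kN·m
Superposition: M = Σ M_i = 5713/225 kN·m ≈ 25.391111 kN·m

M(4) = 5713/225 kN·m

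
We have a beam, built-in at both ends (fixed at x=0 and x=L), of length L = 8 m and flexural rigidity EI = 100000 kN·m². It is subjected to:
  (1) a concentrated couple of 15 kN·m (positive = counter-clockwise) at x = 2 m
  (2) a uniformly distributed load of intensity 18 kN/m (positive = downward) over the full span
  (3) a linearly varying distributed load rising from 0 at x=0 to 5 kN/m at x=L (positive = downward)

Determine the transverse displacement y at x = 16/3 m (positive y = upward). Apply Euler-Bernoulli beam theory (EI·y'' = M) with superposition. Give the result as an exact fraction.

Load 1 — applied couple M₀=15 kN·m at a=2 m (b=L-a=6):
  y_1 = (R_Ax³/6 - M_Ax²/2 - M₀(x-a)²/2)/EI  [x>a] with R_A=135/64, M_A=-45/16 = ((135/64)·(16/3)³/6 - (-45/16)·(16/3)²/2 - 15·((16/3)-2)²/2)/100000 = 1/10000 m
Load 2 — uniform load w=18 kN/m over full span:
  y_2 = -wx²(L-x)²/(24EI) = -18·(16/3)²·(8-(16/3))²/(24·100000) = -128/84375 m
Load 3 — triangular load w₀=5 kN/m (0→w₀ over full span):
  y_3 = -w₀x²(L-x)²(x+2L)/(120LEI) = -5·(16/3)²·(8-(16/3))²·((16/3)+2·8)/(120·8·100000) = -512/2278125 m
Superposition: y = Σ y_i = -59843/36450000 m ≈ -0.001642 m

y(16/3) = -59843/36450000 m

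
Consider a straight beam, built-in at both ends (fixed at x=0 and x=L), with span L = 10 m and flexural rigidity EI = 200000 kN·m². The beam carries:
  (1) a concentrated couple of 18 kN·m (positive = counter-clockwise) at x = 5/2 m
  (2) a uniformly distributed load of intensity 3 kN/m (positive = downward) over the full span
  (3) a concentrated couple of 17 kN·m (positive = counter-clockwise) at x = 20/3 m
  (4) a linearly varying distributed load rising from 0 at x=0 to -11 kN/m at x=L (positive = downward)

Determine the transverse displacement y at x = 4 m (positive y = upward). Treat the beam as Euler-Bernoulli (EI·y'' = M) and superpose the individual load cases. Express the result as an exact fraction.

Load 1 — applied couple M₀=18 kN·m at a=5/2 m (b=L-a=15/2):
  y_1 = (R_Ax³/6 - M_Ax²/2 - M₀(x-a)²/2)/EI  [x>a] with R_A=81/40, M_A=-27/8 = ((81/40)·4³/6 - (-27/8)·4²/2 - 18·(4-(5/2))²/2)/200000 = 567/4000000 m
Load 2 — uniform load w=3 kN/m over full span:
  y_2 = -wx²(L-x)²/(24EI) = -3·4²·(10-4)²/(24·200000) = -9/25000 m
Load 3 — applied couple M₀=17 kN·m at a=20/3 m (b=L-a=10/3):
  y_3 = (R_Ax³/6 - M_Ax²/2)/EI  [x≤a] with R_A=34/15, M_A=17/3 = ((34/15)·4³/6 - (17/3)·4²/2)/200000 = -119/1125000 m
Load 4 — triangular load w₀=-11 kN/m (0→w₀ over full span):
  y_4 = -w₀x²(L-x)²(x+2L)/(120LEI) = -(-11)·4²·(10-4)²·(4+2·10)/(120·10·200000) = 99/156250 m
Superposition: y = Σ y_i = 55723/180000000 m ≈ 0.000310 m

y(4) = 55723/180000000 m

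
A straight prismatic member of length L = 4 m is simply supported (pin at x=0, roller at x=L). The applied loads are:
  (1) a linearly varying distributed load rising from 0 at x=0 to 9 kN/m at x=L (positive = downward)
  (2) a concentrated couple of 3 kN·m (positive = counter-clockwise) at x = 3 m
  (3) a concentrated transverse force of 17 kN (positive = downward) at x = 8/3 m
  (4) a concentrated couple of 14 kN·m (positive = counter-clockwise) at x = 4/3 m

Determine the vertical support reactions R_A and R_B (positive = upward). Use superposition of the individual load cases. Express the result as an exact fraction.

Load 1 — triangular load w₀=9 kN/m (0→w₀ over full span):
  R_A = w₀L/6 = 9·4/6 = 6 kN
  R_B = w₀L/3 = 9·4/3 = 12 kN
Load 2 — applied couple M₀=3 kN·m at a=3 m (b=L-a=1):
  R_A = M₀/L = 3/4 kN
  R_B = -M₀/L = -3/4 kN
Load 3 — point force P=17 kN at a=8/3 m (b=L-a=4/3):
  R_A = Pb/L = 17·(4/3)/4 = 17/3 kN
  R_B = Pa/L = 17·(8/3)/4 = 34/3 kN
Load 4 — applied couple M₀=14 kN·m at a=4/3 m (b=L-a=8/3):
  R_A = M₀/L = 14/4 = 7/2 kN
  R_B = -M₀/L = -14/4 = -7/2 kN
Superposition: R_A = 191/12 kN, R_B = 229/12 kN

R_A = 191/12 kN, R_B = 229/12 kN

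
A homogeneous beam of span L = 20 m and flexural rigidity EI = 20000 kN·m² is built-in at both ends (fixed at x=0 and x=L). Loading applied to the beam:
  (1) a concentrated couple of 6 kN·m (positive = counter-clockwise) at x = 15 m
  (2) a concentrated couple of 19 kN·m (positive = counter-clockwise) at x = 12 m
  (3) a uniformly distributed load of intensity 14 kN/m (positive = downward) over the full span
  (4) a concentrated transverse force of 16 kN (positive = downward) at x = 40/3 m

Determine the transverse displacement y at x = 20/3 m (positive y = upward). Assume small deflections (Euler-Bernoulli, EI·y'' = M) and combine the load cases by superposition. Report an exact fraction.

Load 1 — applied couple M₀=6 kN·m at a=15 m (b=L-a=5):
  y_1 = (R_Ax³/6 - M_Ax²/2)/EI  [x≤a] with R_A=27/80, M_A=15/8 = ((27/80)·(20/3)³/6 - (15/8)·(20/3)²/2)/20000 = -1/800 m
Load 2 — applied couple M₀=19 kN·m at a=12 m (b=L-a=8):
  y_2 = (R_Ax³/6 - M_Ax²/2)/EI  [x≤a] with R_A=171/125, M_A=152/25 = ((171/125)·(20/3)³/6 - (152/25)·(20/3)²/2)/20000 = -19/5625 m
Load 3 — uniform load w=14 kN/m over full span:
  y_3 = -wx²(L-x)²/(24EI) = -14·(20/3)²·(20-(20/3))²/(24·20000) = -56/243 m
Load 4 — point force P=16 kN at a=40/3 m (b=L-a=20/3):
  y_4 = -Pb²x²(3aL-(3a+b)x)/(6L³EI)  [x≤a] = -16·(20/3)²·(20/3)²·(3·(40/3)·20-(3·(40/3)+(20/3))·(20/3))/(6·20³·20000) = -176/10935 m
Superposition: y = Σ y_i = -10986419/43740000 m ≈ -0.251176 m

y(20/3) = -10986419/43740000 m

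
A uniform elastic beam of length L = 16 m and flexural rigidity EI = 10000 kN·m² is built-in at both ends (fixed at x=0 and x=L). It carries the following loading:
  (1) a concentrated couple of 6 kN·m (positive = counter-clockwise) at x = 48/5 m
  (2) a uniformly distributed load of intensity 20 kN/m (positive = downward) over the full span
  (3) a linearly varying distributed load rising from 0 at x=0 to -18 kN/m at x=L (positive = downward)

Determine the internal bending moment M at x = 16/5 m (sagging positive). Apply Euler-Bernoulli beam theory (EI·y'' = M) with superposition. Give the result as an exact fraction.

Load 1 — applied couple M₀=6 kN·m at a=48/5 m (b=L-a=32/5):
  M_1 = R_Ax - M_A  [x≤a] with R_A=27/50, M_A=48/25 = (27/50)·(16/5) - (48/25) = -24/125 kN·m
Load 2 — uniform load w=20 kN/m over full span:
  M_2 = wLx/2 - wL²/12 - wx²/2 = 20·16·(16/5)/2 - 20·16²/12 - 20·(16/5)²/2 = -256/15 kN·m
Load 3 — triangular load w₀=-18 kN/m (0→w₀ over full span):
  M_3 = 3w₀Lx/20 - w₀L²/30 - w₀x³/(6L) = 3·(-18)·16·(16/5)/20 - (-18)·16²/30 - (-18)·(16/5)³/(6·16) = 2688/125 kN·m
Superposition: M = Σ M_i = 1592/375 kN·m ≈ 4.245333 kN·m

M(16/5) = 1592/375 kN·m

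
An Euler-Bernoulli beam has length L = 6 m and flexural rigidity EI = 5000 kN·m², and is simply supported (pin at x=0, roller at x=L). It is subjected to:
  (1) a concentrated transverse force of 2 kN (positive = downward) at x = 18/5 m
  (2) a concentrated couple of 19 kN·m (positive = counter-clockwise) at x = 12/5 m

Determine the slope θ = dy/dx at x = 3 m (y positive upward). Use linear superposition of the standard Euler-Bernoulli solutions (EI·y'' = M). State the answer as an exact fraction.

θ(3) = 1969/2500000 rad

Load 1 — point force P=2 kN at a=18/5 m (b=L-a=12/5):
  θ_1 = -Pb(L²-b²-3x²)/(6LEI)  [x≤a] = -2·(12/5)·(6²-(12/5)²-3·3²)/(6·6·5000) = -27/312500 rad
Load 2 — applied couple M₀=19 kN·m at a=12/5 m (b=L-a=18/5):
  θ_2 = (M₀x²/(2L)-M₀(x-a)+C₁)/EI  [x>a] with C₁=M₀(3b²-L²)/(6L)=38/25 = (19·3²/(2·6)-19·(3-(12/5))+(38/25))/5000 = 437/500000 rad
Superposition: θ = Σ θ_i = 1969/2500000 rad ≈ 0.000788 rad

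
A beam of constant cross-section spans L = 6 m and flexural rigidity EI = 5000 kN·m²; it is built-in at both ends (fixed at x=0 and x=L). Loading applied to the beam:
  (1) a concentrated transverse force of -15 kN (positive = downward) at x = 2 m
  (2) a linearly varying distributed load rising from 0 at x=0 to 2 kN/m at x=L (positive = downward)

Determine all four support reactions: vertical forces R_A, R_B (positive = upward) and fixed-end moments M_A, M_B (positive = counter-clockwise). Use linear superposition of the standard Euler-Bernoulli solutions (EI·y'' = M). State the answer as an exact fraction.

R_A = -419/45 kN, M_A = -164/15 kN·m, R_B = 14/45 kN, M_B = 46/15 kN·m

Load 1 — point force P=-15 kN at a=2 m (b=L-a=4):
  R_A = Pb²(3a+b)/L³ = (-15)·4²·(3·2+4)/6³ = -100/9 kN
  M_A = Pab²/L² = (-15)·2·4²/6² = -40/3 kN·m
  R_B = Pa²(a+3b)/L³ = (-15)·2²·(2+3·4)/6³ = -35/9 kN
  M_B = -Pa²b/L² = -(-15)·2²·4/6² = 20/3 kN·m
Load 2 — triangular load w₀=2 kN/m (0→w₀ over full span):
  R_A = 3w₀L/20 = 3·2·6/20 = 9/5 kN
  M_A = w₀L²/30 = 2·6²/30 = 12/5 kN·m
  R_B = 7w₀L/20 = 7·2·6/20 = 21/5 kN
  M_B = -w₀L²/20 = -2·6²/20 = -18/5 kN·m
Superposition: R_A = -419/45 kN, M_A = -164/15 kN·m, R_B = 14/45 kN, M_B = 46/15 kN·m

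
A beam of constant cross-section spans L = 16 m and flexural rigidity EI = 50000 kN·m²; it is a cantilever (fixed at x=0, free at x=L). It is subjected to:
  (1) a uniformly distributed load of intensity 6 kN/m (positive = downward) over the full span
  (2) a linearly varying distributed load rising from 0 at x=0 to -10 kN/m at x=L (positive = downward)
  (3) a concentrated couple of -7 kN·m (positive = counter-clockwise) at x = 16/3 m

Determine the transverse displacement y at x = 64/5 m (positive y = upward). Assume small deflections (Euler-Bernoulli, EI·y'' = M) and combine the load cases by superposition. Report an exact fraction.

Load 1 — uniform load w=6 kN/m over full span:
  y_1 = -wx²(x²-4Lx+6L²)/(24EI) = -6·(64/5)²·((64/5)²-4·16·(64/5)+6·16²)/(24·50000) = -1409024/1953125 m
Load 2 — triangular load w₀=-10 kN/m (0→w₀ over full span):
  y_2 = (w₀Lx³/12-w₀L²x²/6-w₀x⁵/(120L))/EI = ((-10)·16·(64/5)³/12-(-10)·16²·(64/5)²/6-(-10)·(64/5)⁵/(120·16))/50000 = 25624576/29296875 m
Load 3 — applied couple M₀=-7 kN·m at a=16/3 m (b=L-a=32/3):
  y_3 = M₀a(2x-a)/(2EI)  [x>a] = (-7)·(16/3)·(2·(64/5)-(16/3))/(2·50000) = -1064/140625 m
Superposition: y = Σ y_i = 12802648/87890625 m ≈ 0.145666 m

y(64/5) = 12802648/87890625 m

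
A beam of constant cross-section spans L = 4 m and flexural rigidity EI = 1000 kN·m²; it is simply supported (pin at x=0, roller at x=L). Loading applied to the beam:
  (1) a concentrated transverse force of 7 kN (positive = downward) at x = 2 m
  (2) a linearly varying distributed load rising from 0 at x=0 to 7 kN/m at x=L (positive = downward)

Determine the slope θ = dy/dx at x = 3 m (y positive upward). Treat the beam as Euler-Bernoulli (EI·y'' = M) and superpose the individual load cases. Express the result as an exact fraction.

θ(3) = 16751/1440000 rad

Load 1 — point force P=7 kN at a=2 m (b=L-a=2):
  θ_1 = -Pa(2L²-6Lx+3x²+a²)/(6LEI)  [x>a] = -7·2·(2·4²-6·4·3+3·3²+2²)/(6·4·1000) = 21/4000 rad
Load 2 — triangular load w₀=7 kN/m (0→w₀ over full span):
  θ_2 = -w₀(7L⁴-30L²x²+15x⁴)/(360LEI) = -7·(7·4⁴-30·4²·3²+15·3⁴)/(360·4·1000) = 9191/1440000 rad
Superposition: θ = Σ θ_i = 16751/1440000 rad ≈ 0.011633 rad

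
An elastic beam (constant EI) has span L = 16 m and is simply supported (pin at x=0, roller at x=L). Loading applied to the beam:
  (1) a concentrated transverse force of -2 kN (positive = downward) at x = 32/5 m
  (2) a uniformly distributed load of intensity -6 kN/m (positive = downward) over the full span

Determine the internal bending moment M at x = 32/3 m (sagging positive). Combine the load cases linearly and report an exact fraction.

M(32/3) = -2624/15 kN·m

Load 1 — point force P=-2 kN at a=32/5 m (b=L-a=48/5):
  M_1 = Pa(L-x)/L  [x>a] = (-2)·(32/5)·(16-(32/3))/16 = -64/15 kN·m
Load 2 — uniform load w=-6 kN/m over full span:
  M_2 = wx(L-x)/2 = (-6)·(32/3)·(16-(32/3))/2 = -512/3 kN·m
Superposition: M = Σ M_i = -2624/15 kN·m ≈ -174.933333 kN·m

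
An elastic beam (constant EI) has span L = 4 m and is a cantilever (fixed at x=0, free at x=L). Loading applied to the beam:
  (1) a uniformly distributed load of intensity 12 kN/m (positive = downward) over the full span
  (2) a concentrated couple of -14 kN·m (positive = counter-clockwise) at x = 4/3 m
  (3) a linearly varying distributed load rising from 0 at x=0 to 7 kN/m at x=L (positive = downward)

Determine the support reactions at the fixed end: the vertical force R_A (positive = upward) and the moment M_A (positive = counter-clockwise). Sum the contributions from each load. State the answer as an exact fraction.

Load 1 — uniform load w=12 kN/m over full span:
  R_A = wL = 12·4 = 48 kN
  M_A = wL²/2 = 12·4²/2 = 96 kN·m
Load 2 — applied couple M₀=-14 kN·m at a=4/3 m (b=L-a=8/3):
  R_A = 0 kN
  M_A = -M₀ = -(-14) = 14 kN·m
Load 3 — triangular load w₀=7 kN/m (0→w₀ over full span):
  R_A = w₀L/2 = 7·4/2 = 14 kN
  M_A = w₀L²/3 = 7·4²/3 = 112/3 kN·m
Superposition: R_A = 62 kN, M_A = 442/3 kN·m

R_A = 62 kN, M_A = 442/3 kN·m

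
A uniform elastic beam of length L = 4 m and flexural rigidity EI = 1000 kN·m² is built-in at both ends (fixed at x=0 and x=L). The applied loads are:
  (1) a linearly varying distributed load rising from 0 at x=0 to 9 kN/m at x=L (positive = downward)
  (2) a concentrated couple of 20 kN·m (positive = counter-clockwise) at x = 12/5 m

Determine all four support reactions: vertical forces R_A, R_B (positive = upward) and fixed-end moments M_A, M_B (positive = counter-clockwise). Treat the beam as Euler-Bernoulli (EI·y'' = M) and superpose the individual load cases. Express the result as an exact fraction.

Load 1 — triangular load w₀=9 kN/m (0→w₀ over full span):
  R_A = 3w₀L/20 = 3·9·4/20 = 27/5 kN
  M_A = w₀L²/30 = 9·4²/30 = 24/5 kN·m
  R_B = 7w₀L/20 = 7·9·4/20 = 63/5 kN
  M_B = -w₀L²/20 = -9·4²/20 = -36/5 kN·m
Load 2 — applied couple M₀=20 kN·m at a=12/5 m (b=L-a=8/5):
  R_A = 6M₀ab/L³ = 6·20·(12/5)·(8/5)/4³ = 36/5 kN
  M_A = M₀b(2a-b)/L² = 20·(8/5)·(2·(12/5)-(8/5))/4² = 32/5 kN·m
  R_B = -6M₀ab/L³ = -6·20·(12/5)·(8/5)/4³ = -36/5 kN
  M_B = M₀a(2b-a)/L² = 20·(12/5)·(2·(8/5)-(12/5))/4² = 12/5 kN·m
Superposition: R_A = 63/5 kN, M_A = 56/5 kN·m, R_B = 27/5 kN, M_B = -24/5 kN·m

R_A = 63/5 kN, M_A = 56/5 kN·m, R_B = 27/5 kN, M_B = -24/5 kN·m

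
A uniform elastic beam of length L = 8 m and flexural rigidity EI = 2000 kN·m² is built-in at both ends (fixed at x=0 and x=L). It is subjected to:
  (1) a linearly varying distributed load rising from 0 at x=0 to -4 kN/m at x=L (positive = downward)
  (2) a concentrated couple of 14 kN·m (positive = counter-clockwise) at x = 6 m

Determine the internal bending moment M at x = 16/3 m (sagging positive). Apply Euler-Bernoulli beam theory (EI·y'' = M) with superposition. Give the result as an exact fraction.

Load 1 — triangular load w₀=-4 kN/m (0→w₀ over full span):
  M_1 = 3w₀Lx/20 - w₀L²/30 - w₀x³/(6L) = 3·(-4)·8·(16/3)/20 - (-4)·8²/30 - (-4)·(16/3)³/(6·8) = -1792/405 kN·m
Load 2 — applied couple M₀=14 kN·m at a=6 m (b=L-a=2):
  M_2 = R_Ax - M_A  [x≤a] with R_A=63/32, M_A=35/8 = (63/32)·(16/3) - (35/8) = 49/8 kN·m
Superposition: M = Σ M_i = 5509/3240 kN·m ≈ 1.700309 kN·m

M(16/3) = 5509/3240 kN·m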